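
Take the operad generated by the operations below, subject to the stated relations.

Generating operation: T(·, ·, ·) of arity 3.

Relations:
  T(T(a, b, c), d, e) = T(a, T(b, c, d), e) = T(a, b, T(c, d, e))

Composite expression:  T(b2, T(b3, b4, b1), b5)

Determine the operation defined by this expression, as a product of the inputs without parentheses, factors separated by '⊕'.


b2 ⊕ b3 ⊕ b4 ⊕ b1 ⊕ b5

The T-tree's shape is irrelevant; the b-reading-order decides.
T(b3, b4, b1) reduces to b3 ⊕ b4 ⊕ b1
T(b2, T(b3, b4, b1), b5) reduces to b2 ⊕ b3 ⊕ b4 ⊕ b1 ⊕ b5


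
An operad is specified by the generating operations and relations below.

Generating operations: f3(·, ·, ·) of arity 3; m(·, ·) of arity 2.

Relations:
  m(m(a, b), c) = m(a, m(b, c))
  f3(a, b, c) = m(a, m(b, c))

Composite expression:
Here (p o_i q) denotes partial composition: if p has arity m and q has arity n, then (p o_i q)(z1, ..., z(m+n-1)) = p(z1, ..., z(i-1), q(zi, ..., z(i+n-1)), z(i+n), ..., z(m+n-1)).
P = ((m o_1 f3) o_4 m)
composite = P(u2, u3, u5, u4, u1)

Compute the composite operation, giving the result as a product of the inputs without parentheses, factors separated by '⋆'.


The m-tree's shape is irrelevant; the u-reading-order decides.
f3(u2, u3, u5) reduces to u2 ⋆ u3 ⋆ u5
m(u4, u1) reduces to u4 ⋆ u1
m(f3(u2, u3, u5), m(u4, u1)) reduces to u2 ⋆ u3 ⋆ u5 ⋆ u4 ⋆ u1

u2 ⋆ u3 ⋆ u5 ⋆ u4 ⋆ u1


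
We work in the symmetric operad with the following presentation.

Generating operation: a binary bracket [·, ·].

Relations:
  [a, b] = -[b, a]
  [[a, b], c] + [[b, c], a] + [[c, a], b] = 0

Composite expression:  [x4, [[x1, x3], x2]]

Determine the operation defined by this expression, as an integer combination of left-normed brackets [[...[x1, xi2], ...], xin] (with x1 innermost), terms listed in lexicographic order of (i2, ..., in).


-[[[x1, x3], x2], x4]

Antisymmetry and Jacobi reduce to x1-anchored left-normed brackets.
Composite bracket: [x4, [[x1, x3], x2]]
Expanding via [a, b] = ab - ba: 8 signed words (2^3 = 8).
Collect the words opening with x1:
  the word x1x3x2x4 carries sign -1 and contributes -[[[x1, x3], x2], x4]


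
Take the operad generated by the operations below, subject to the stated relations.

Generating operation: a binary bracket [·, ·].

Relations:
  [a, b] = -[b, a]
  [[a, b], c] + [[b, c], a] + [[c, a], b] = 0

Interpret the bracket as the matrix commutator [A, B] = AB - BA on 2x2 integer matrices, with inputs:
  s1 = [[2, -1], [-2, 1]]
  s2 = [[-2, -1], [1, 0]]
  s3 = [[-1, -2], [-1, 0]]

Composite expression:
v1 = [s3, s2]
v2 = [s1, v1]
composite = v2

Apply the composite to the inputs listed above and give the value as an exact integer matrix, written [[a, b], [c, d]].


[[-9, -9], [9, 9]]

[s3, s2] = [[-3, -3], [3, 3]]
[s1, [s3, s2]] = [[-9, -9], [9, 9]]


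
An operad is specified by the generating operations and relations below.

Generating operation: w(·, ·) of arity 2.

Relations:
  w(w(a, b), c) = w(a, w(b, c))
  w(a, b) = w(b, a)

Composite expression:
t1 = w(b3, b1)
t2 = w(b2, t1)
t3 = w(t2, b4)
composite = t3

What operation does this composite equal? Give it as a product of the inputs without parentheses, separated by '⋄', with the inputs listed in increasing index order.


b1 ⋄ b2 ⋄ b3 ⋄ b4


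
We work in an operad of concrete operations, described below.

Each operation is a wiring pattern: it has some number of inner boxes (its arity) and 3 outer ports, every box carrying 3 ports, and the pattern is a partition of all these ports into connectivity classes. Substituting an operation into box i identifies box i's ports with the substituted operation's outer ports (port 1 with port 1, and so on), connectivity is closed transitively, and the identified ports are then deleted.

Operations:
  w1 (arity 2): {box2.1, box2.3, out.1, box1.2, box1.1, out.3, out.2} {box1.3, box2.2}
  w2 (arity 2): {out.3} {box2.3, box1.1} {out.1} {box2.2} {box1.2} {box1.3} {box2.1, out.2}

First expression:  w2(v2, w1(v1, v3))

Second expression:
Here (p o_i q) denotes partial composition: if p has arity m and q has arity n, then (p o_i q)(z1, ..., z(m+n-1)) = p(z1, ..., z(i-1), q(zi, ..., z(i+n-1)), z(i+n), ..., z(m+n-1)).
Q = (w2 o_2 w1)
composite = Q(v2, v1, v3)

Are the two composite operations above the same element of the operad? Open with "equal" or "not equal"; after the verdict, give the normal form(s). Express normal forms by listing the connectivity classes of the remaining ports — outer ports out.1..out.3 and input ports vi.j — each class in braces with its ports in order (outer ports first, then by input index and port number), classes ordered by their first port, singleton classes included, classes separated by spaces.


equal: each reduces to {out.1} {out.2, v1.1, v1.2, v2.1, v3.1, v3.3} {out.3} {v1.3, v3.2} {v2.2} {v2.3}


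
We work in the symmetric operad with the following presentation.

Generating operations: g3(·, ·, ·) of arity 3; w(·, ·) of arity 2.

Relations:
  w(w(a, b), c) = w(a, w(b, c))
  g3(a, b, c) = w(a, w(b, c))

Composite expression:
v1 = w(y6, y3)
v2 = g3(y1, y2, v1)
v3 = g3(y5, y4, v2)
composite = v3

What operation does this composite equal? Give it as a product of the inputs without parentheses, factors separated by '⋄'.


y5 ⋄ y4 ⋄ y1 ⋄ y2 ⋄ y6 ⋄ y3

Key point: g3 is associative — brackets drop, the y-order remains.
w(y6, y3) reduces to y6 ⋄ y3
g3(y1, y2, w(y6, y3)) reduces to y1 ⋄ y2 ⋄ y6 ⋄ y3
g3(y5, y4, g3(y1, y2, w(y6, y3))) reduces to y5 ⋄ y4 ⋄ y1 ⋄ y2 ⋄ y6 ⋄ y3


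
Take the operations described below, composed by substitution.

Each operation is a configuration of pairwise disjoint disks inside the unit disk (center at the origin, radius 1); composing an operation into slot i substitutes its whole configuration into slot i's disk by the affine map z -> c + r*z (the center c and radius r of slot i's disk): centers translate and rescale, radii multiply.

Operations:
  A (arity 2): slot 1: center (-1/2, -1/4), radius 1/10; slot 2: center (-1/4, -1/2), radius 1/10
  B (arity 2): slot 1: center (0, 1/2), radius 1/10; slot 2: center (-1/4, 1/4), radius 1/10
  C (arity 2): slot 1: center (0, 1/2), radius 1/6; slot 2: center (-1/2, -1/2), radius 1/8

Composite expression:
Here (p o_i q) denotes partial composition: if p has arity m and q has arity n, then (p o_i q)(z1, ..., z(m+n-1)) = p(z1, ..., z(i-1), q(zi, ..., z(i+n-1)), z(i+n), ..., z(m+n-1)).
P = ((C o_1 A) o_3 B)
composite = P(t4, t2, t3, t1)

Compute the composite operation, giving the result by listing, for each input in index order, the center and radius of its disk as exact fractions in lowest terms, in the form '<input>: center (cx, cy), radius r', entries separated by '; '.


t1: center (-17/32, -15/32), radius 1/80; t2: center (-1/24, 5/12), radius 1/60; t3: center (-1/2, -7/16), radius 1/80; t4: center (-1/12, 11/24), radius 1/60

Follow each t-input down from C: c' goes to c + r*c', radius to r*r'.
input t4: composing its 2 substitution steps yields center (-1/12, 11/24), radius 1/60
input t2: composing its 2 substitution steps yields center (-1/24, 5/12), radius 1/60
input t3: composing its 2 substitution steps yields center (-1/2, -7/16), radius 1/80
input t1: composing its 2 substitution steps yields center (-17/32, -15/32), radius 1/80


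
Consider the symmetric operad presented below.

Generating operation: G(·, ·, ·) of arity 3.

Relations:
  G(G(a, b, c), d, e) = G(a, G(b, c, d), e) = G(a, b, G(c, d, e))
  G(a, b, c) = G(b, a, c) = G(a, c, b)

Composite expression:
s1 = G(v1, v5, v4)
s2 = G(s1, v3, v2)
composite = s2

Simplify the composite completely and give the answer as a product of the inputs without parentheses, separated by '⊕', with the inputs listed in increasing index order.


Key point: G commutes, so take the v-inputs in any fixed order.
G(v1, v5, v4) flattens to v1 ⊕ v5 ⊕ v4
G(G(v1, v5, v4), v3, v2) flattens to v1 ⊕ v5 ⊕ v4 ⊕ v3 ⊕ v2
reordering the factors by index: v1 ⊕ v2 ⊕ v3 ⊕ v4 ⊕ v5

v1 ⊕ v2 ⊕ v3 ⊕ v4 ⊕ v5


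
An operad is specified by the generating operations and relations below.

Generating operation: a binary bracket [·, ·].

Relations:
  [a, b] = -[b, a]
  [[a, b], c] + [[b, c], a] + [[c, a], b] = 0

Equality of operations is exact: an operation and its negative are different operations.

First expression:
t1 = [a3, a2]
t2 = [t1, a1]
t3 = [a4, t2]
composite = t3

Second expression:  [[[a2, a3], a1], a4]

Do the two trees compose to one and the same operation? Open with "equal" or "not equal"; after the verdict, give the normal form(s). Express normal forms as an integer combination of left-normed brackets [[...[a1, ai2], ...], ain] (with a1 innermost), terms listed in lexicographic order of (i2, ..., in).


equal — both sides give -[[[a1, a2], a3], a4] + [[[a1, a3], a2], a4]

Normal form of the first expression: -[[[a1, a2], a3], a4] + [[[a1, a3], a2], a4]
Normal form of the second expression: -[[[a1, a2], a3], a4] + [[[a1, a3], a2], a4]
Same normal form: equal.


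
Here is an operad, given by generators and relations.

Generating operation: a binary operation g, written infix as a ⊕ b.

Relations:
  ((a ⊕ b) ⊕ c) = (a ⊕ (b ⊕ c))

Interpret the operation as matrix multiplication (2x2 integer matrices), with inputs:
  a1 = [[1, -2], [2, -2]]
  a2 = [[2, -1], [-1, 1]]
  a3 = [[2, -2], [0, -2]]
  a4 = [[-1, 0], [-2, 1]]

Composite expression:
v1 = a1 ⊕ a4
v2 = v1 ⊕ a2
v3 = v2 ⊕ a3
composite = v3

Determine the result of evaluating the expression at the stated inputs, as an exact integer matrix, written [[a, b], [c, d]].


[[16, -6], [12, -4]]

(a1 ⊕ a4) = [[3, -2], [2, -2]]
((a1 ⊕ a4) ⊕ a2) = [[8, -5], [6, -4]]
(((a1 ⊕ a4) ⊕ a2) ⊕ a3) = [[16, -6], [12, -4]]


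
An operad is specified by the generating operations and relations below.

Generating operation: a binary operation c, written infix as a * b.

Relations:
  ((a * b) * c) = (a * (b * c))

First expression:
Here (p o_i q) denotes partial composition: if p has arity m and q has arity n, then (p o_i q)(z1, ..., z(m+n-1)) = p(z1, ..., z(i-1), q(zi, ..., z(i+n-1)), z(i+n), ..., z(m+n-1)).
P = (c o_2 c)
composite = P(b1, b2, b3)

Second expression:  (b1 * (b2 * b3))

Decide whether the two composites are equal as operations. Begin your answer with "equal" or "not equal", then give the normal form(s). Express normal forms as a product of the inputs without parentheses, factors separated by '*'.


equal; the common form is b1 * b2 * b3

In normal form, the first expression is b1 * b2 * b3
In normal form, the second expression is b1 * b2 * b3
One common form — equal.


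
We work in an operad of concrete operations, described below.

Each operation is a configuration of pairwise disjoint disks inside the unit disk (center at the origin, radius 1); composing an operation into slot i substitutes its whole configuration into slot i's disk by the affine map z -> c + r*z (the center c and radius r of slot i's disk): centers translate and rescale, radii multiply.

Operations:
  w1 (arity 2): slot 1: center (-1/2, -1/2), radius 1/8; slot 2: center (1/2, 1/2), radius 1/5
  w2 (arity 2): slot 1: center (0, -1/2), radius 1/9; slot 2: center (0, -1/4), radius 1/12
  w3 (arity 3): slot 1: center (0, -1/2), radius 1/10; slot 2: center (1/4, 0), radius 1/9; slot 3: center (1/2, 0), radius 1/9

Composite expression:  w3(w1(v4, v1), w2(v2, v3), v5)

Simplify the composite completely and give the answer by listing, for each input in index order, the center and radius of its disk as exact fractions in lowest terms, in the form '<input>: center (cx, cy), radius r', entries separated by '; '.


v1: center (1/20, -9/20), radius 1/50; v2: center (1/4, -1/18), radius 1/81; v3: center (1/4, -1/36), radius 1/108; v4: center (-1/20, -11/20), radius 1/80; v5: center (1/2, 0), radius 1/9

Nesting under w3 composes maps z -> c + r*z down each v-path.
v4: after 2 affine steps, its disk has center (-1/20, -11/20), radius 1/80
v1: after 2 affine steps, its disk has center (1/20, -9/20), radius 1/50
v2: after 2 affine steps, its disk has center (1/4, -1/18), radius 1/81
v3: after 2 affine steps, its disk has center (1/4, -1/36), radius 1/108
v5: after 1 affine step, its disk has center (1/2, 0), radius 1/9


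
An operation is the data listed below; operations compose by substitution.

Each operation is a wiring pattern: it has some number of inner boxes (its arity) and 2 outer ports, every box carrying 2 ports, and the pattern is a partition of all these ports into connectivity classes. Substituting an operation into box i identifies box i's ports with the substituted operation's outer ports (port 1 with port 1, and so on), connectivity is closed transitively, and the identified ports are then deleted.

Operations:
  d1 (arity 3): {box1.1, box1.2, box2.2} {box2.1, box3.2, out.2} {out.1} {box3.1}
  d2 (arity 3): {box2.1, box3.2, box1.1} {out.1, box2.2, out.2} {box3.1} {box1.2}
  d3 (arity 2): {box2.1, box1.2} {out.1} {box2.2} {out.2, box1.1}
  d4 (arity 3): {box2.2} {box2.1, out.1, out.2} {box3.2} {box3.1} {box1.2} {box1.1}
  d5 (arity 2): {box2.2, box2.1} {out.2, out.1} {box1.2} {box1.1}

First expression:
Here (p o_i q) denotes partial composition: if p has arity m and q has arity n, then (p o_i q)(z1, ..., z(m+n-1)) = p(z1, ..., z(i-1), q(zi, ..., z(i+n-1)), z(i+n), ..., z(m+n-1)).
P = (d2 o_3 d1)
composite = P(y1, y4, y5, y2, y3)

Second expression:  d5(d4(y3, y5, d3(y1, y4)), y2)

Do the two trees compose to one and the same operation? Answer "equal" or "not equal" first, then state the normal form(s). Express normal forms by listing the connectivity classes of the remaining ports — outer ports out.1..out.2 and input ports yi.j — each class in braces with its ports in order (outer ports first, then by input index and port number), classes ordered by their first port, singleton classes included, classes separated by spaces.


not equal: they reduce to {out.1, out.2, y4.2} {y1.1, y2.1, y3.2, y4.1} {y1.2} {y2.2, y5.1, y5.2} {y3.1} and {out.1, out.2} {y1.1} {y1.2, y4.1} {y2.1, y2.2} {y3.1} {y3.2} {y4.2} {y5.1} {y5.2}

The first composite normalizes to {out.1, out.2, y4.2} {y1.1, y2.1, y3.2, y4.1} {y1.2} {y2.2, y5.1, y5.2} {y3.1}
The second composite normalizes to {out.1, out.2} {y1.1} {y1.2, y4.1} {y2.1, y2.2} {y3.1} {y3.2} {y4.2} {y5.1} {y5.2}
The normal forms differ: not equal.


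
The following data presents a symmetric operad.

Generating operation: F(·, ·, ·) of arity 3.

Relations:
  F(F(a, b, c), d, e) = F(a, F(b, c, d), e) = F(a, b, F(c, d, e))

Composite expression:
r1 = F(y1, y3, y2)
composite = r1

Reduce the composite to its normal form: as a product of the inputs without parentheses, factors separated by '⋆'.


The F-tree's shape is irrelevant; the y-reading-order decides.
F(y1, y3, y2) reduces to y1 ⋆ y3 ⋆ y2

y1 ⋆ y3 ⋆ y2


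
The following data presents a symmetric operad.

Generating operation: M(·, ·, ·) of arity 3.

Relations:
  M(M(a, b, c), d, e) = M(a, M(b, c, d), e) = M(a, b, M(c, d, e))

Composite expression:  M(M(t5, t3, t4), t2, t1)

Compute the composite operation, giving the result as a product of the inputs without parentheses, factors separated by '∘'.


t5 ∘ t3 ∘ t4 ∘ t2 ∘ t1

Key point: M is associative — brackets drop, the t-order remains.
M(t5, t3, t4) linearizes to t5 ∘ t3 ∘ t4
M(M(t5, t3, t4), t2, t1) linearizes to t5 ∘ t3 ∘ t4 ∘ t2 ∘ t1


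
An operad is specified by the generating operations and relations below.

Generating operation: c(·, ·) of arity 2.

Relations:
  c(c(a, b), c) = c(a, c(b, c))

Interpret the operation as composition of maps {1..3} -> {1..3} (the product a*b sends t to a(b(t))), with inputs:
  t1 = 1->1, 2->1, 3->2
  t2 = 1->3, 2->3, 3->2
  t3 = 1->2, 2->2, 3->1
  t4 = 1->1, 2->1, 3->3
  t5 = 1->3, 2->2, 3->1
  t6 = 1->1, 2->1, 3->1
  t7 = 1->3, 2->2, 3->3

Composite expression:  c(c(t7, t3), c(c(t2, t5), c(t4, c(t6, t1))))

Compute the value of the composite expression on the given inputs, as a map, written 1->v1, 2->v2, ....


c(t7, t3) = 1->2, 2->2, 3->3
c(t2, t5) = 1->2, 2->3, 3->3
c(t6, t1) = 1->1, 2->1, 3->1
c(t4, c(t6, t1)) = 1->1, 2->1, 3->1
c(c(t2, t5), c(t4, c(t6, t1))) = 1->2, 2->2, 3->2
c(c(t7, t3), c(c(t2, t5), c(t4, c(t6, t1)))) = 1->2, 2->2, 3->2

1->2, 2->2, 3->2


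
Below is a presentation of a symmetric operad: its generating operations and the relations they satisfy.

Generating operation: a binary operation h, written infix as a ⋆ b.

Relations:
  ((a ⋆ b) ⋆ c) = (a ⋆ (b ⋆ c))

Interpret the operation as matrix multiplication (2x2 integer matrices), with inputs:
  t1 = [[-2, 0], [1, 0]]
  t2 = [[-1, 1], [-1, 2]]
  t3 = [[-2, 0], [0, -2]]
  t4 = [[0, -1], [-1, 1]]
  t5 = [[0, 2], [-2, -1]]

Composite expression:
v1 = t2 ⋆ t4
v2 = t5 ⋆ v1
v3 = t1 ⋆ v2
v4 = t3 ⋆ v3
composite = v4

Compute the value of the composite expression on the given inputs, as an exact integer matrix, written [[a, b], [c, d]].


[[-16, 24], [8, -12]]

(t2 ⋆ t4) = [[-1, 2], [-2, 3]]
(t5 ⋆ (t2 ⋆ t4)) = [[-4, 6], [4, -7]]
(t1 ⋆ (t5 ⋆ (t2 ⋆ t4))) = [[8, -12], [-4, 6]]
(t3 ⋆ (t1 ⋆ (t5 ⋆ (t2 ⋆ t4)))) = [[-16, 24], [8, -12]]


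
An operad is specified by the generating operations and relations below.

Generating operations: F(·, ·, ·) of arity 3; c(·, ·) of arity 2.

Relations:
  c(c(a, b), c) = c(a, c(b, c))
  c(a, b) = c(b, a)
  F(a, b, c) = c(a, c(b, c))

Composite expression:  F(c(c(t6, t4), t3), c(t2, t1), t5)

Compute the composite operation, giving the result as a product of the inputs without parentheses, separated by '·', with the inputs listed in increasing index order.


Reordering under F is free, so list the t-inputs canonically.
c(t6, t4) reduces to t6 · t4
c(c(t6, t4), t3) reduces to t6 · t4 · t3
c(t2, t1) reduces to t2 · t1
F(c(c(t6, t4), t3), c(t2, t1), t5) reduces to t6 · t4 · t3 · t2 · t1 · t5
the factors in increasing index order: t1 · t2 · t3 · t4 · t5 · t6

t1 · t2 · t3 · t4 · t5 · t6


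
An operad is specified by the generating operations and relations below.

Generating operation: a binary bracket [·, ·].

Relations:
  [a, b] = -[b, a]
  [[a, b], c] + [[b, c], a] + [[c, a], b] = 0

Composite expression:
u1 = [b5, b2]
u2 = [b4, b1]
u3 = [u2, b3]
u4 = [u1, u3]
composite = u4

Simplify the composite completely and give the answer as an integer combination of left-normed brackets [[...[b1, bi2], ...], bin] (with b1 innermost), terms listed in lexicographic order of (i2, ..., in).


-[[[[b1, b4], b3], b2], b5] + [[[[b1, b4], b3], b5], b2]

Left-normed coefficients sit on the b1-initial expansion words.
Composite bracket: [[b5, b2], [[b4, b1], b3]]
Expanding via [a, b] = ab - ba: 16 signed words (2^4 = 16).
Collect the words opening with b1:
  b1b4b3b2b5 appears with sign -1, giving the term -[[[[b1, b4], b3], b2], b5]
  b1b4b3b5b2 appears with sign +1, giving the term +[[[[b1, b4], b3], b5], b2]


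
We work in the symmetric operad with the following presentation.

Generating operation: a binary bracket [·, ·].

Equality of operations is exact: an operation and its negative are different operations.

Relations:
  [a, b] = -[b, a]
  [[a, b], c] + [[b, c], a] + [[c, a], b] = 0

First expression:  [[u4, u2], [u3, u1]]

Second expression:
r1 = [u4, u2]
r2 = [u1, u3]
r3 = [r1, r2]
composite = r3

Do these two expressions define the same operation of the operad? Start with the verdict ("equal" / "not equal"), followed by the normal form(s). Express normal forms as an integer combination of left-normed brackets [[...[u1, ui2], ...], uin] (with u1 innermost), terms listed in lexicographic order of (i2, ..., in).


not equal; the first gives -[[[u1, u3], u2], u4] + [[[u1, u3], u4], u2] and the second [[[u1, u3], u2], u4] - [[[u1, u3], u4], u2]

The first expression reduces to -[[[u1, u3], u2], u4] + [[[u1, u3], u4], u2]
The second expression reduces to [[[u1, u3], u2], u4] - [[[u1, u3], u4], u2]
No match — not equal.


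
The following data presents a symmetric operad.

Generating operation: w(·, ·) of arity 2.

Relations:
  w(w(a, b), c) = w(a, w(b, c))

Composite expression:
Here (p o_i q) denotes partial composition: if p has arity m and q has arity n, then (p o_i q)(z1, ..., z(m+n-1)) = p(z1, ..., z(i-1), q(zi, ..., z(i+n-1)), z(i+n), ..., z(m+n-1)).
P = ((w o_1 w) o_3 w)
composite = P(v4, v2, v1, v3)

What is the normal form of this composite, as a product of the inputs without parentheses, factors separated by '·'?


The w-tree's shape is irrelevant; the v-reading-order decides.
w(v4, v2) collapses to v4 · v2
w(v1, v3) collapses to v1 · v3
w(w(v4, v2), w(v1, v3)) collapses to v4 · v2 · v1 · v3

v4 · v2 · v1 · v3


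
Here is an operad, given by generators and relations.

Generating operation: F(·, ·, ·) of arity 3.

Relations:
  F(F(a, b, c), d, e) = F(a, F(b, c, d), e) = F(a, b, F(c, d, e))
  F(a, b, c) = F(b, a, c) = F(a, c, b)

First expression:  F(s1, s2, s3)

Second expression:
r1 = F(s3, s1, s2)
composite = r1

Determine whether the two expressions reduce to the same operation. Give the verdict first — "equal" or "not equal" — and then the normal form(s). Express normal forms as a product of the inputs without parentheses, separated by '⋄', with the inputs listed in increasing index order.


The first expression, normalized: s1 ⋄ s2 ⋄ s3
The second expression, normalized: s1 ⋄ s2 ⋄ s3
Same normal form: equal.

equal — both sides give s1 ⋄ s2 ⋄ s3


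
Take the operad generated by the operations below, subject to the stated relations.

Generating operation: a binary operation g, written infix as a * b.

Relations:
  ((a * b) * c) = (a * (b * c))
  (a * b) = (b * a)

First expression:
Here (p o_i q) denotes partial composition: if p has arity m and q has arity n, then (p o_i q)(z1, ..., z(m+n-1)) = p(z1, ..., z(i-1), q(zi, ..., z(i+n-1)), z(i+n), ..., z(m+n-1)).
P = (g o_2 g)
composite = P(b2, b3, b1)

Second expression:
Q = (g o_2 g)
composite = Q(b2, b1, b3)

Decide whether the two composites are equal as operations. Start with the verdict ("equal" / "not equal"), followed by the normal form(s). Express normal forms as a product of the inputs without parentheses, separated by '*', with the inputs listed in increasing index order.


equal: each reduces to b1 * b2 * b3


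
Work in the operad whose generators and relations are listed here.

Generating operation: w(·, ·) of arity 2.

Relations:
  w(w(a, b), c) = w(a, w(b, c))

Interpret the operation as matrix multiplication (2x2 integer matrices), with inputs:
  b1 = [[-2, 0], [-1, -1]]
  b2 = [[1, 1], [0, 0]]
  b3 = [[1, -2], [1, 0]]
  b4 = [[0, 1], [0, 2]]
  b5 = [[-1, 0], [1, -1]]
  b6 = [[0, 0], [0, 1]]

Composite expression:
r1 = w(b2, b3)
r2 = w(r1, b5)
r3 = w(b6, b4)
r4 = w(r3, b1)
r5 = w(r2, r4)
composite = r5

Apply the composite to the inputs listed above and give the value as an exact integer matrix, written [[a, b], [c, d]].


[[-4, -4], [0, 0]]

w(b2, b3) = [[2, -2], [0, 0]]
w(w(b2, b3), b5) = [[-4, 2], [0, 0]]
w(b6, b4) = [[0, 0], [0, 2]]
w(w(b6, b4), b1) = [[0, 0], [-2, -2]]
w(w(w(b2, b3), b5), w(w(b6, b4), b1)) = [[-4, -4], [0, 0]]


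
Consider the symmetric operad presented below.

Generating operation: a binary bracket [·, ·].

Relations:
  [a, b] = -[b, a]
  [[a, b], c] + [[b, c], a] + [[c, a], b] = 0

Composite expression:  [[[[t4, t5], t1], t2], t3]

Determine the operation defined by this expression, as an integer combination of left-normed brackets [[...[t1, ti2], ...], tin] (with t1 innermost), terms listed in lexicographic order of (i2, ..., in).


-[[[[t1, t4], t5], t2], t3] + [[[[t1, t5], t4], t2], t3]

Antisymmetry and Jacobi reduce to t1-anchored left-normed brackets.
Composite bracket: [[[[t4, t5], t1], t2], t3]
Applying ab - ba throughout gives 16 signed words (2^4 = 16).
Coefficients come from the t1-initial words:
  from t1t4t5t2t3, sign -1: term -[[[[t1, t4], t5], t2], t3]
  from t1t5t4t2t3, sign +1: term +[[[[t1, t5], t4], t2], t3]


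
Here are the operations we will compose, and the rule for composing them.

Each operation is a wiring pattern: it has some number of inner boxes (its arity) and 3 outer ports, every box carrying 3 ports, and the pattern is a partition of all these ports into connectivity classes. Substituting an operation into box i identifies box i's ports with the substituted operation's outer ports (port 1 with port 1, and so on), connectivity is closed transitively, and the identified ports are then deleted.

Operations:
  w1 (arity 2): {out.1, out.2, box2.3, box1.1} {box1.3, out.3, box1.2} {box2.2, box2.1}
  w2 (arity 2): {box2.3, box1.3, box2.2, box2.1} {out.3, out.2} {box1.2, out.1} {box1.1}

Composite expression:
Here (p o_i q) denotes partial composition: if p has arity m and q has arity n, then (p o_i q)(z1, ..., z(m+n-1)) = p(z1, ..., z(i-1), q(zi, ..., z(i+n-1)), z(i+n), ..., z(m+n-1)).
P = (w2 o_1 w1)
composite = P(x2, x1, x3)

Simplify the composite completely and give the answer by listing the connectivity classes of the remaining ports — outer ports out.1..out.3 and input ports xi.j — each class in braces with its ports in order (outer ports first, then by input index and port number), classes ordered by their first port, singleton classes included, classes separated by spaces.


Reachability decides: close wires over w2-identified ports.
composing w1 on (x2, x1), with out.j its own outer ports: {out.1, out.2, x1.3, x2.1} {out.3, x2.2, x2.3} {x1.1, x1.2}
composing w2 on (x2, x1, x3), with out.j its own outer ports: {out.1, x1.3, x2.1} {out.2, out.3} {x1.1, x1.2} {x2.2, x2.3, x3.1, x3.2, x3.3}

{out.1, x1.3, x2.1} {out.2, out.3} {x1.1, x1.2} {x2.2, x2.3, x3.1, x3.2, x3.3}


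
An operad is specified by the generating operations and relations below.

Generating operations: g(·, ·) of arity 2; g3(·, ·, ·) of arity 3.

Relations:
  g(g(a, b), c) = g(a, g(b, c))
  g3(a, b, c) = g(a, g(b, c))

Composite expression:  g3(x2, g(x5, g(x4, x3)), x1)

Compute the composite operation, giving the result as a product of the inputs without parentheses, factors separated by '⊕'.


x2 ⊕ x5 ⊕ x4 ⊕ x3 ⊕ x1

Associativity of g3 dissolves the nesting; only the x-input order survives.
g(x4, x3) reduces to x4 ⊕ x3
g(x5, g(x4, x3)) reduces to x5 ⊕ x4 ⊕ x3
g3(x2, g(x5, g(x4, x3)), x1) reduces to x2 ⊕ x5 ⊕ x4 ⊕ x3 ⊕ x1


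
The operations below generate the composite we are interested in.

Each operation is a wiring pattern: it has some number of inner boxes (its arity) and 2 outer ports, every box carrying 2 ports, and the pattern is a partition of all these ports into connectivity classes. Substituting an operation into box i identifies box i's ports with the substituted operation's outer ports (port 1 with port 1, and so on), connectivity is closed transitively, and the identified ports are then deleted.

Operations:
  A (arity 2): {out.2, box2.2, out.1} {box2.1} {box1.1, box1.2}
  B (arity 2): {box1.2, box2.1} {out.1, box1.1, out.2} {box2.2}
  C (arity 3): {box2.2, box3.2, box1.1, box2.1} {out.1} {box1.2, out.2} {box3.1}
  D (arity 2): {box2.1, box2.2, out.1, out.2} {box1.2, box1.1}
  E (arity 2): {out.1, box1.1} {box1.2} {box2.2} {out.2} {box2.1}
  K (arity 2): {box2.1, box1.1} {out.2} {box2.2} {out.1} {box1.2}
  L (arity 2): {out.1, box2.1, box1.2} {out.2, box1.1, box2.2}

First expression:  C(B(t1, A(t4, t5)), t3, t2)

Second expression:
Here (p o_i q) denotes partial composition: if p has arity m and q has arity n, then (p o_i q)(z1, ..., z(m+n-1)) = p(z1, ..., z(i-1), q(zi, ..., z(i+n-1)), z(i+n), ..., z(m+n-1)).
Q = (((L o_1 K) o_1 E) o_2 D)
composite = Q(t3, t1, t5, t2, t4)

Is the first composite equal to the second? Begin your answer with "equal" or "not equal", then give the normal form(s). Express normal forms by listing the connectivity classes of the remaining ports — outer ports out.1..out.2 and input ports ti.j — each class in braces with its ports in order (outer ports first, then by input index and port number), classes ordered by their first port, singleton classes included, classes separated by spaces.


The first expression, normalized: {out.1} {out.2, t1.1, t2.2, t3.1, t3.2} {t1.2, t5.2} {t2.1} {t4.1, t4.2} {t5.1}
The second expression, normalized: {out.1, t4.1} {out.2, t4.2} {t1.1, t1.2} {t2.1, t3.1} {t2.2} {t3.2} {t5.1, t5.2}
Different reductions; not equal.

not equal: they reduce to {out.1} {out.2, t1.1, t2.2, t3.1, t3.2} {t1.2, t5.2} {t2.1} {t4.1, t4.2} {t5.1} and {out.1, t4.1} {out.2, t4.2} {t1.1, t1.2} {t2.1, t3.1} {t2.2} {t3.2} {t5.1, t5.2}


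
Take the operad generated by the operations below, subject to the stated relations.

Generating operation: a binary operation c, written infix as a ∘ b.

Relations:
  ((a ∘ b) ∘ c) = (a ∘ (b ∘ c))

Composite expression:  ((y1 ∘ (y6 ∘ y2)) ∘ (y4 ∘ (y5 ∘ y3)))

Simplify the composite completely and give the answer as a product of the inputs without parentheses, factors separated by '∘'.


y1 ∘ y6 ∘ y2 ∘ y4 ∘ y5 ∘ y3

Associativity of c dissolves the nesting; only the y-input order survives.
(y6 ∘ y2) reduces to y6 ∘ y2
(y1 ∘ (y6 ∘ y2)) reduces to y1 ∘ y6 ∘ y2
(y5 ∘ y3) reduces to y5 ∘ y3
(y4 ∘ (y5 ∘ y3)) reduces to y4 ∘ y5 ∘ y3
((y1 ∘ (y6 ∘ y2)) ∘ (y4 ∘ (y5 ∘ y3))) reduces to y1 ∘ y6 ∘ y2 ∘ y4 ∘ y5 ∘ y3


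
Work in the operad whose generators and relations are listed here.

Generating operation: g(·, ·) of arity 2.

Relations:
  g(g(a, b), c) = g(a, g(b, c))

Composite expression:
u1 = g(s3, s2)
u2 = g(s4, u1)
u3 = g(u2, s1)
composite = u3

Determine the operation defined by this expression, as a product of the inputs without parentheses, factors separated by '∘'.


Under associativity of g, the answer is the s's in reading order.
g(s3, s2) spells out as s3 ∘ s2
g(s4, g(s3, s2)) spells out as s4 ∘ s3 ∘ s2
g(g(s4, g(s3, s2)), s1) spells out as s4 ∘ s3 ∘ s2 ∘ s1

s4 ∘ s3 ∘ s2 ∘ s1


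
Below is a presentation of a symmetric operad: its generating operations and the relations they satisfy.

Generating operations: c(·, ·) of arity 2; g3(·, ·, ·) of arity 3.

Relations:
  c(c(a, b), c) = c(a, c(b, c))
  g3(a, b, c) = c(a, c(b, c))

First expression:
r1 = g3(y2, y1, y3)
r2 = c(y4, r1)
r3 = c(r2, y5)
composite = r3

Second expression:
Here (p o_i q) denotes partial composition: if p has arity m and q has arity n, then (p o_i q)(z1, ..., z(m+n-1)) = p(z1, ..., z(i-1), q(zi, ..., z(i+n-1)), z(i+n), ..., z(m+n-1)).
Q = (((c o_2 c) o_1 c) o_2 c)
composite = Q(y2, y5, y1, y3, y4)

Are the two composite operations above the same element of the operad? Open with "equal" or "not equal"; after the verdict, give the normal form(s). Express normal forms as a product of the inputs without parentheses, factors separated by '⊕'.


The first expression, normalized: y4 ⊕ y2 ⊕ y1 ⊕ y3 ⊕ y5
The second expression, normalized: y2 ⊕ y5 ⊕ y1 ⊕ y3 ⊕ y4
The forms do not match — not equal.

not equal: they reduce to y4 ⊕ y2 ⊕ y1 ⊕ y3 ⊕ y5 and y2 ⊕ y5 ⊕ y1 ⊕ y3 ⊕ y4


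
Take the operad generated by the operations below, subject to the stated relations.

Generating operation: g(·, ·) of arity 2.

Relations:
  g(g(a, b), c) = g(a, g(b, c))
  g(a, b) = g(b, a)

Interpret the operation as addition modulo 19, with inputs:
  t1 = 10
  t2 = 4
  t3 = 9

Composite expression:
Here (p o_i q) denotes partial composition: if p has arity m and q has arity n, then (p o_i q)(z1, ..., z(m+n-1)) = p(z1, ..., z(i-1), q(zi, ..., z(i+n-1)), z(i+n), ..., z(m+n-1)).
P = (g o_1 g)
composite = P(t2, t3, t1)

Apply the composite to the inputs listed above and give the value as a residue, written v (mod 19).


4 (mod 19)

g(t2, t3) = 13
g(g(t2, t3), t1) = 4


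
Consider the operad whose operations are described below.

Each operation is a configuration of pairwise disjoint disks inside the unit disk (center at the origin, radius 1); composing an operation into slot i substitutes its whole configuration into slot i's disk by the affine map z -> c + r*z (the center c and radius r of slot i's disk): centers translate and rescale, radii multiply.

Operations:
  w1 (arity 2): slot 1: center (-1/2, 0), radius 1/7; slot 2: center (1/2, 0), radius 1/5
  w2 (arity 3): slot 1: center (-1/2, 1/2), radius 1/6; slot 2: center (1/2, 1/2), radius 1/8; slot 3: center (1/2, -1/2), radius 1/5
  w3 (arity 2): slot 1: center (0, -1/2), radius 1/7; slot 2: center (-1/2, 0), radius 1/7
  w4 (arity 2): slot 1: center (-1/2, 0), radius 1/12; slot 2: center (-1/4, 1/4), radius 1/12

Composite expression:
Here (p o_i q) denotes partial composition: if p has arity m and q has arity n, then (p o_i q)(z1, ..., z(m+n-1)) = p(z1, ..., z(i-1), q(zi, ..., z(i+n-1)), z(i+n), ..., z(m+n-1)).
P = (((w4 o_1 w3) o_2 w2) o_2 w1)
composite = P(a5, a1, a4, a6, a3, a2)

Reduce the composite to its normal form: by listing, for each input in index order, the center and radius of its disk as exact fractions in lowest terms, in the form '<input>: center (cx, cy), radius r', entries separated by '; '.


a1: center (-79/144, 1/168), radius 1/3528; a2: center (-1/4, 1/4), radius 1/12; a3: center (-15/28, -1/168), radius 1/420; a4: center (-551/1008, 1/168), radius 1/2520; a5: center (-1/2, -1/24), radius 1/84; a6: center (-15/28, 1/168), radius 1/672

Only the slot chain above each a matters under w4; compose those maps.
a5: after 2 affine steps, its disk has center (-1/2, -1/24), radius 1/84
a1: after 4 affine steps, its disk has center (-79/144, 1/168), radius 1/3528
a4: after 4 affine steps, its disk has center (-551/1008, 1/168), radius 1/2520
a6: after 3 affine steps, its disk has center (-15/28, 1/168), radius 1/672
a3: after 3 affine steps, its disk has center (-15/28, -1/168), radius 1/420
a2: after 1 affine step, its disk has center (-1/4, 1/4), radius 1/12


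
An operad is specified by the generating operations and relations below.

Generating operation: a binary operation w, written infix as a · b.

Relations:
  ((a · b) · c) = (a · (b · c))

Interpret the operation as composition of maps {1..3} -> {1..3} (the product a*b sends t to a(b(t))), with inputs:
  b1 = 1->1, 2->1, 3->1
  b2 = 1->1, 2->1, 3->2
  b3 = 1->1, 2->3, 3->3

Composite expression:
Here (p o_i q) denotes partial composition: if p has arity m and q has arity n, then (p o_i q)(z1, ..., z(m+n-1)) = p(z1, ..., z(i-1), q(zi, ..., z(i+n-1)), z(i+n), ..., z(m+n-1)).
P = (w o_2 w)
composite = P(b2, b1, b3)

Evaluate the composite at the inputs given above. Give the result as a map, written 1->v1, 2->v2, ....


1->1, 2->1, 3->1

(b1 · b3) = 1->1, 2->1, 3->1
(b2 · (b1 · b3)) = 1->1, 2->1, 3->1


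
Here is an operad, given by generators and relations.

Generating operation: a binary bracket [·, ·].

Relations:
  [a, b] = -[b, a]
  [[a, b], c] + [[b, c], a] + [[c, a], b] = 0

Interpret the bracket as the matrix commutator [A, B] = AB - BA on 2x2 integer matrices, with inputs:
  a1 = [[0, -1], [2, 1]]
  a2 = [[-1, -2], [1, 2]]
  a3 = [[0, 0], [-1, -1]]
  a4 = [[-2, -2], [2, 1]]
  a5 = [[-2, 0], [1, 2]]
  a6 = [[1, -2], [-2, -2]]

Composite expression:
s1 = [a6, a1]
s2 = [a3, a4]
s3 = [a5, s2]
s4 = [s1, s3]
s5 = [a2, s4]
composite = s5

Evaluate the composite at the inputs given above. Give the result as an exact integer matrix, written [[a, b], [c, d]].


[[108, 356], [16, -108]]

[a6, a1] = [[-6, -5], [-4, 6]]
[a3, a4] = [[-2, -2], [1, 2]]
[a5, [a3, a4]] = [[2, 8], [0, -2]]
[[a6, a1], [a5, [a3, a4]]] = [[32, -76], [-16, -32]]
[a2, [[a6, a1], [a5, [a3, a4]]]] = [[108, 356], [16, -108]]


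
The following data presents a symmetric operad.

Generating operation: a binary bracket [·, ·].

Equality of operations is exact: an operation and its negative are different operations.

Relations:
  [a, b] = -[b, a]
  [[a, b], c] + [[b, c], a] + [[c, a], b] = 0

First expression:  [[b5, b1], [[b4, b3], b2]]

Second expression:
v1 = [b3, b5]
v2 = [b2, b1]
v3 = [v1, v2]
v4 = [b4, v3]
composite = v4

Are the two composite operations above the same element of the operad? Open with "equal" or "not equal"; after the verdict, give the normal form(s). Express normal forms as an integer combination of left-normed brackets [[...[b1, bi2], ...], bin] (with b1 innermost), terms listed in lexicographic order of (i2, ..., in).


In normal form, the first expression is -[[[[b1, b5], b2], b3], b4] + [[[[b1, b5], b2], b4], b3] + [[[[b1, b5], b3], b4], b2] - [[[[b1, b5], b4], b3], b2]
In normal form, the second expression is -[[[[b1, b2], b3], b5], b4] + [[[[b1, b2], b5], b3], b4]
The normal forms differ: not equal.

not equal — first -[[[[b1, b5], b2], b3], b4] + [[[[b1, b5], b2], b4], b3] + [[[[b1, b5], b3], b4], b2] - [[[[b1, b5], b4], b3], b2], second -[[[[b1, b2], b3], b5], b4] + [[[[b1, b2], b5], b3], b4]


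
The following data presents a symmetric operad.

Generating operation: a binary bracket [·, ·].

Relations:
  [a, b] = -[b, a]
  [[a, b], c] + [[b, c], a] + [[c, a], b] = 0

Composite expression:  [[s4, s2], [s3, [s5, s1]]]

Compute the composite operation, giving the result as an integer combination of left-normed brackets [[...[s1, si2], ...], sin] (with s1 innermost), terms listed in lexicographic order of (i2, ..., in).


[[[[s1, s5], s3], s2], s4] - [[[[s1, s5], s3], s4], s2]

Expand each bracket as ab - ba; the s1-initial words give the coefficients.
Composite bracket: [[s4, s2], [s3, [s5, s1]]]
Full expansion: 16 signed words from ab - ba (2^4 = 16).
Coefficients come from the s1-initial words:
  s1s5s3s2s4 appears with sign +1, giving the term +[[[[s1, s5], s3], s2], s4]
  s1s5s3s4s2 appears with sign -1, giving the term -[[[[s1, s5], s3], s4], s2]


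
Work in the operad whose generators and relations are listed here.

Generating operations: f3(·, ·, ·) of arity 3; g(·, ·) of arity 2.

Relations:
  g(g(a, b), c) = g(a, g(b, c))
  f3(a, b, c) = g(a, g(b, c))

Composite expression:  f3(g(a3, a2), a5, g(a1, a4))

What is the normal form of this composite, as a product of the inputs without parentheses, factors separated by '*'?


Under associativity of f3, the answer is the a's in reading order.
g(a3, a2) linearizes to a3 * a2
g(a1, a4) linearizes to a1 * a4
f3(g(a3, a2), a5, g(a1, a4)) linearizes to a3 * a2 * a5 * a1 * a4

a3 * a2 * a5 * a1 * a4


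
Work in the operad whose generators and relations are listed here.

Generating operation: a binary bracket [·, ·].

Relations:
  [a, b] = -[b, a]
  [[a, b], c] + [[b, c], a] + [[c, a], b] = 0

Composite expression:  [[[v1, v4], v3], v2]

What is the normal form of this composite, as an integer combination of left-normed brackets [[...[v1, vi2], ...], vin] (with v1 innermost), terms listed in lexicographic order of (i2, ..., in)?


Left-normed coefficients sit on the v1-initial expansion words.
Composite bracket: [[[v1, v4], v3], v2]
Each bracket splits as ab - ba, giving 8 signed words (2^3 = 8).
The v1-initial words carry the normal form:
  from v1v4v3v2, sign +1: term +[[[v1, v4], v3], v2]

[[[v1, v4], v3], v2]


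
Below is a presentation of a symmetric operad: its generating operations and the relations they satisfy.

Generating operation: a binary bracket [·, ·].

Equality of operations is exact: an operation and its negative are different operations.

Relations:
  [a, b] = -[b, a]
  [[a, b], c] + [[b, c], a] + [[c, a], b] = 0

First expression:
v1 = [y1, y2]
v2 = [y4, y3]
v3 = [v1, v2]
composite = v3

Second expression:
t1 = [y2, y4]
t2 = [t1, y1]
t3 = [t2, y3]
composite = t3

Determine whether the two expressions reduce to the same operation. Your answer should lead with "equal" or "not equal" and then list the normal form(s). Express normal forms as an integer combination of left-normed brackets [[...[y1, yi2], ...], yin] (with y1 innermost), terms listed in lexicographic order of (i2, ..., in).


not equal; the first gives -[[[y1, y2], y3], y4] + [[[y1, y2], y4], y3] and the second -[[[y1, y2], y4], y3] + [[[y1, y4], y2], y3]

Normal form of the first expression: -[[[y1, y2], y3], y4] + [[[y1, y2], y4], y3]
Normal form of the second expression: -[[[y1, y2], y4], y3] + [[[y1, y4], y2], y3]
Distinct normal forms: not equal.


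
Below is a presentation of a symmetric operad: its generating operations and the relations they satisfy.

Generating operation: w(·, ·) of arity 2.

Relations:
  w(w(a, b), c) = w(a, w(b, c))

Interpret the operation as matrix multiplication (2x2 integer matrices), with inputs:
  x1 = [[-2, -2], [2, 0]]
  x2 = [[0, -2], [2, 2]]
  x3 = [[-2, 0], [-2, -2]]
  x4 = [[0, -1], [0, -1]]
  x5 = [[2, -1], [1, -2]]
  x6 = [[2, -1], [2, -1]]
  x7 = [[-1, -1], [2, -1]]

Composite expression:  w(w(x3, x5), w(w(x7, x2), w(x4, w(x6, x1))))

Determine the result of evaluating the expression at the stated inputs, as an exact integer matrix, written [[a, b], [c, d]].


w(x3, x5) = [[-4, 2], [-6, 6]]
w(x7, x2) = [[-2, 0], [-2, -6]]
w(x6, x1) = [[-6, -4], [-6, -4]]
w(x4, w(x6, x1)) = [[6, 4], [6, 4]]
w(w(x7, x2), w(x4, w(x6, x1))) = [[-12, -8], [-48, -32]]
w(w(x3, x5), w(w(x7, x2), w(x4, w(x6, x1)))) = [[-48, -32], [-216, -144]]

[[-48, -32], [-216, -144]]
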